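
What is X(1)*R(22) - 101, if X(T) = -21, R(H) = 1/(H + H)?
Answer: -4465/44 ≈ -101.48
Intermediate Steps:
R(H) = 1/(2*H)
X(1)*R(22) - 101 = -21/(2*22) - 101 = -21*1/44 - 101 = -21/44 - 101 = -4465/44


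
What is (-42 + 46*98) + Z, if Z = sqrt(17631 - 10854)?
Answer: 4466 + 3*sqrt(753) ≈ 4548.3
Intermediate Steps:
Z = 3*sqrt(753) (Z = sqrt(6777) = 3*sqrt(753) ≈ 82.323)
(-42 + 46*98) + Z = (-42 + 46*98) + 3*sqrt(753) = (-42 + 4508) + 3*sqrt(753) = 4466 + 3*sqrt(753)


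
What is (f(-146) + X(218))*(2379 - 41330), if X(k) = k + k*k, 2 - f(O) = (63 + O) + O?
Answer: -1868596323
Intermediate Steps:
f(O) = -61 - 2*O (f(O) = 2 - ((63 + O) + O) = 2 - (63 + 2*O) = 2 + (-63 - 2*O) = -61 - 2*O)
X(k) = k + k²
(f(-146) + X(218))*(2379 - 41330) = ((-61 - 2*(-146)) + 218*(1 + 218))*(2379 - 41330) = ((-61 + 292) + 218*219)*(-38951) = (231 + 47742)*(-38951) = 47973*(-38951) = -1868596323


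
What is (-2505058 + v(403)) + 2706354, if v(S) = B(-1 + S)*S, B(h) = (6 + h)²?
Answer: 67286288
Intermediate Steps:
v(S) = S*(5 + S)² (v(S) = (6 + (-1 + S))²*S = (5 + S)²*S = S*(5 + S)²)
(-2505058 + v(403)) + 2706354 = (-2505058 + 403*(5 + 403)²) + 2706354 = (-2505058 + 403*408²) + 2706354 = (-2505058 + 403*166464) + 2706354 = (-2505058 + 67084992) + 2706354 = 64579934 + 2706354 = 67286288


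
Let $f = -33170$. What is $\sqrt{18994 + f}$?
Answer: $4 i \sqrt{886} \approx 119.06 i$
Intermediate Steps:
$\sqrt{18994 + f} = \sqrt{18994 - 33170} = \sqrt{-14176} = 4 i \sqrt{886}$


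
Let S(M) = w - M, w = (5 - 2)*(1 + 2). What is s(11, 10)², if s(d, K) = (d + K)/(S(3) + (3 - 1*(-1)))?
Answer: 441/100 ≈ 4.4100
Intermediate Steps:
w = 9 (w = 3*3 = 9)
S(M) = 9 - M
s(d, K) = K/10 + d/10 (s(d, K) = (d + K)/((9 - 1*3) + (3 - 1*(-1))) = (K + d)/((9 - 3) + (3 + 1)) = (K + d)/(6 + 4) = (K + d)/10 = (K + d)*(⅒) = K/10 + d/10)
s(11, 10)² = ((⅒)*10 + (⅒)*11)² = (1 + 11/10)² = (21/10)² = 441/100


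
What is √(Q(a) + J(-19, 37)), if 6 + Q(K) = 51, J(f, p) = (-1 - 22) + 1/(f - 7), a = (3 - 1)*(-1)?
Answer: √14846/26 ≈ 4.6863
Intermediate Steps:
a = -2 (a = 2*(-1) = -2)
J(f, p) = -23 + 1/(-7 + f)
Q(K) = 45 (Q(K) = -6 + 51 = 45)
√(Q(a) + J(-19, 37)) = √(45 + (162 - 23*(-19))/(-7 - 19)) = √(45 + (162 + 437)/(-26)) = √(45 - 1/26*599) = √(45 - 599/26) = √(571/26) = √14846/26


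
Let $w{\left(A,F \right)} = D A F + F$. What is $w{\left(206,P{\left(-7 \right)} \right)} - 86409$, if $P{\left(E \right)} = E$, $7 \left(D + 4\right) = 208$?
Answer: $-123496$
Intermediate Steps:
$D = \frac{180}{7}$ ($D = -4 + \frac{1}{7} \cdot 208 = -4 + \frac{208}{7} = \frac{180}{7} \approx 25.714$)
$w{\left(A,F \right)} = F + \frac{180 A F}{7}$ ($w{\left(A,F \right)} = \frac{180 A}{7} F + F = \frac{180 A F}{7} + F = F + \frac{180 A F}{7}$)
$w{\left(206,P{\left(-7 \right)} \right)} - 86409 = \frac{1}{7} \left(-7\right) \left(7 + 180 \cdot 206\right) - 86409 = \frac{1}{7} \left(-7\right) \left(7 + 37080\right) - 86409 = \frac{1}{7} \left(-7\right) 37087 - 86409 = -37087 - 86409 = -123496$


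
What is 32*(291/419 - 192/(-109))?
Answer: 3589344/45671 ≈ 78.591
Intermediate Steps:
32*(291/419 - 192/(-109)) = 32*(291*(1/419) - 192*(-1/109)) = 32*(291/419 + 192/109) = 32*(112167/45671) = 3589344/45671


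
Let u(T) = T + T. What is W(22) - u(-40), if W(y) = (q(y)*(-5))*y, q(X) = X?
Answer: -2340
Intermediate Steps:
u(T) = 2*T
W(y) = -5*y**2 (W(y) = (y*(-5))*y = (-5*y)*y = -5*y**2)
W(22) - u(-40) = -5*22**2 - 2*(-40) = -5*484 - 1*(-80) = -2420 + 80 = -2340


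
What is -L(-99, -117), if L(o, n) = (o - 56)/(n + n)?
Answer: -155/234 ≈ -0.66239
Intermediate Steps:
L(o, n) = (-56 + o)/(2*n) (L(o, n) = (-56 + o)/((2*n)) = (-56 + o)*(1/(2*n)) = (-56 + o)/(2*n))
-L(-99, -117) = -(-56 - 99)/(2*(-117)) = -(-1)*(-155)/(2*117) = -1*155/234 = -155/234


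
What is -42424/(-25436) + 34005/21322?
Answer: 442378927/135586598 ≈ 3.2627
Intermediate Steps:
-42424/(-25436) + 34005/21322 = -42424*(-1/25436) + 34005*(1/21322) = 10606/6359 + 34005/21322 = 442378927/135586598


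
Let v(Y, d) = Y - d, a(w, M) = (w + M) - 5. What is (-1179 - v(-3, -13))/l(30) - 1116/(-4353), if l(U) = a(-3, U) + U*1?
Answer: -1705895/75452 ≈ -22.609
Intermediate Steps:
a(w, M) = -5 + M + w (a(w, M) = (M + w) - 5 = -5 + M + w)
l(U) = -8 + 2*U (l(U) = (-5 + U - 3) + U*1 = (-8 + U) + U = -8 + 2*U)
(-1179 - v(-3, -13))/l(30) - 1116/(-4353) = (-1179 - (-3 - 1*(-13)))/(-8 + 2*30) - 1116/(-4353) = (-1179 - (-3 + 13))/(-8 + 60) - 1116*(-1/4353) = (-1179 - 1*10)/52 + 372/1451 = (-1179 - 10)*(1/52) + 372/1451 = -1189*1/52 + 372/1451 = -1189/52 + 372/1451 = -1705895/75452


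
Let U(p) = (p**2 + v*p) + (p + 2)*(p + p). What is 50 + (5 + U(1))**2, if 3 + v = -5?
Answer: 66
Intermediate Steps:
v = -8 (v = -3 - 5 = -8)
U(p) = p**2 - 8*p + 2*p*(2 + p) (U(p) = (p**2 - 8*p) + (p + 2)*(p + p) = (p**2 - 8*p) + (2 + p)*(2*p) = (p**2 - 8*p) + 2*p*(2 + p) = p**2 - 8*p + 2*p*(2 + p))
50 + (5 + U(1))**2 = 50 + (5 + 1*(-4 + 3*1))**2 = 50 + (5 + 1*(-4 + 3))**2 = 50 + (5 + 1*(-1))**2 = 50 + (5 - 1)**2 = 50 + 4**2 = 50 + 16 = 66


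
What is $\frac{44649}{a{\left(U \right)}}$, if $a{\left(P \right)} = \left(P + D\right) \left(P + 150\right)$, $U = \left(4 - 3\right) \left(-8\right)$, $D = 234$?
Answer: $\frac{44649}{32092} \approx 1.3913$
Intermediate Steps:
$U = -8$ ($U = 1 \left(-8\right) = -8$)
$a{\left(P \right)} = \left(150 + P\right) \left(234 + P\right)$ ($a{\left(P \right)} = \left(P + 234\right) \left(P + 150\right) = \left(234 + P\right) \left(150 + P\right) = \left(150 + P\right) \left(234 + P\right)$)
$\frac{44649}{a{\left(U \right)}} = \frac{44649}{35100 + \left(-8\right)^{2} + 384 \left(-8\right)} = \frac{44649}{35100 + 64 - 3072} = \frac{44649}{32092}$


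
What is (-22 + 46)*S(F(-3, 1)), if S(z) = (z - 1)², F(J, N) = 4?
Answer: 216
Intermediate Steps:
S(z) = (-1 + z)²
(-22 + 46)*S(F(-3, 1)) = (-22 + 46)*(-1 + 4)² = 24*3² = 24*9 = 216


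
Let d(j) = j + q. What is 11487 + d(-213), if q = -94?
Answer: 11180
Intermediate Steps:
d(j) = -94 + j (d(j) = j - 94 = -94 + j)
11487 + d(-213) = 11487 + (-94 - 213) = 11487 - 307 = 11180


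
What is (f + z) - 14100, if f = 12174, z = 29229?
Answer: 27303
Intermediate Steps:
(f + z) - 14100 = (12174 + 29229) - 14100 = 41403 - 14100 = 27303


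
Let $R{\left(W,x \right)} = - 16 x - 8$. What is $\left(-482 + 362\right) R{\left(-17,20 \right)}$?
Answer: $39360$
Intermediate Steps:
$R{\left(W,x \right)} = -8 - 16 x$
$\left(-482 + 362\right) R{\left(-17,20 \right)} = \left(-482 + 362\right) \left(-8 - 320\right) = - 120 \left(-8 - 320\right) = \left(-120\right) \left(-328\right) = 39360$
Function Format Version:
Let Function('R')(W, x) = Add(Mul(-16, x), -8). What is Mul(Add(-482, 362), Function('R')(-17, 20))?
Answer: 39360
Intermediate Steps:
Function('R')(W, x) = Add(-8, Mul(-16, x))
Mul(Add(-482, 362), Function('R')(-17, 20)) = Mul(Add(-482, 362), Add(-8, Mul(-16, 20))) = Mul(-120, Add(-8, -320)) = Mul(-120, -328) = 39360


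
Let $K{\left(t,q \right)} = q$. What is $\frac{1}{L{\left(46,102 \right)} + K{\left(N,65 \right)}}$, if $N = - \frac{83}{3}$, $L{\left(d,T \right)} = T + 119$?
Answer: $\frac{1}{286} \approx 0.0034965$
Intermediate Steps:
$L{\left(d,T \right)} = 119 + T$
$N = - \frac{83}{3}$ ($N = \left(-83\right) \frac{1}{3} = - \frac{83}{3} \approx -27.667$)
$\frac{1}{L{\left(46,102 \right)} + K{\left(N,65 \right)}} = \frac{1}{\left(119 + 102\right) + 65} = \frac{1}{221 + 65} = \frac{1}{286}$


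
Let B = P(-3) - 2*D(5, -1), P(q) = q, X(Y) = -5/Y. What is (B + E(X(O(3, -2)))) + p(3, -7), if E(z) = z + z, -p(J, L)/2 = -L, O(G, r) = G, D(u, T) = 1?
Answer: -67/3 ≈ -22.333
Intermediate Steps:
p(J, L) = 2*L (p(J, L) = -(-2)*L = 2*L)
E(z) = 2*z
B = -5 (B = -3 - 2*1 = -3 - 2 = -5)
(B + E(X(O(3, -2)))) + p(3, -7) = (-5 + 2*(-5/3)) + 2*(-7) = (-5 + 2*(-5*1/3)) - 14 = (-5 + 2*(-5/3)) - 14 = (-5 - 10/3) - 14 = -25/3 - 14 = -67/3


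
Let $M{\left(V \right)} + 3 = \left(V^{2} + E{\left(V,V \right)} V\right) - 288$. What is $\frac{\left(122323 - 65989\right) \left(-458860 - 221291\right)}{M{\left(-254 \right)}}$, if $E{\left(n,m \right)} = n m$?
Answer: $\frac{38315626434}{16322839} \approx 2347.4$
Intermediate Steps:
$E{\left(n,m \right)} = m n$
$M{\left(V \right)} = -291 + V^{2} + V^{3}$ ($M{\left(V \right)} = -3 - \left(288 - V^{2} - V V V\right) = -3 - \left(288 - V^{2} - V^{2} V\right) = -3 - \left(288 - V^{2} - V^{3}\right) = -3 + \left(-288 + V^{2} + V^{3}\right) = -291 + V^{2} + V^{3}$)
$\frac{\left(122323 - 65989\right) \left(-458860 - 221291\right)}{M{\left(-254 \right)}} = \frac{\left(122323 - 65989\right) \left(-458860 - 221291\right)}{-291 + \left(-254\right)^{2} + \left(-254\right)^{3}} = \frac{56334 \left(-680151\right)}{-291 + 64516 - 16387064} = - \frac{38315626434}{-16322839} = \left(-38315626434\right) \left(- \frac{1}{16322839}\right) = \frac{38315626434}{16322839}$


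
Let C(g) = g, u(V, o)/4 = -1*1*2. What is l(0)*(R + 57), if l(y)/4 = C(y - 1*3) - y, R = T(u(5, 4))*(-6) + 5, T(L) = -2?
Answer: -888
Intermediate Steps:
u(V, o) = -8 (u(V, o) = 4*(-1*1*2) = 4*(-1*2) = 4*(-2) = -8)
R = 17 (R = -2*(-6) + 5 = 12 + 5 = 17)
l(y) = -12 (l(y) = 4*((y - 1*3) - y) = 4*((y - 3) - y) = 4*((-3 + y) - y) = 4*(-3) = -12)
l(0)*(R + 57) = -12*(17 + 57) = -12*74 = -888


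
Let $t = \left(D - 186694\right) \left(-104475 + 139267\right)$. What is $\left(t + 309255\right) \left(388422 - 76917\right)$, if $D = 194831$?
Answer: $88284179987295$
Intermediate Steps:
$t = 283102504$ ($t = \left(194831 - 186694\right) \left(-104475 + 139267\right) = 8137 \cdot 34792 = 283102504$)
$\left(t + 309255\right) \left(388422 - 76917\right) = \left(283102504 + 309255\right) \left(388422 - 76917\right) = 283411759 \cdot 311505 = 88284179987295$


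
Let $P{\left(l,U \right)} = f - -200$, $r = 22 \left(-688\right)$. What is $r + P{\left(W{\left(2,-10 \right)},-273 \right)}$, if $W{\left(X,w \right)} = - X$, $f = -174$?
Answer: $-15110$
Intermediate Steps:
$r = -15136$
$P{\left(l,U \right)} = 26$ ($P{\left(l,U \right)} = -174 - -200 = -174 + 200 = 26$)
$r + P{\left(W{\left(2,-10 \right)},-273 \right)} = -15136 + 26 = -15110$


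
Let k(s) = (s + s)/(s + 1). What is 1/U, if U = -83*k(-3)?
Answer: -1/249 ≈ -0.0040161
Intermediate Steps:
k(s) = 2*s/(1 + s) (k(s) = (2*s)/(1 + s) = 2*s/(1 + s))
U = -249 (U = -166*(-3)/(1 - 3) = -166*(-3)/(-2) = -166*(-3)*(-1)/2 = -83*3 = -249)
1/U = 1/(-249) = -1/249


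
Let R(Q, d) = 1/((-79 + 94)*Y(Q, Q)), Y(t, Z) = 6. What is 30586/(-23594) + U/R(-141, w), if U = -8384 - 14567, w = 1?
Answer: -24367780523/11797 ≈ -2.0656e+6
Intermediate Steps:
R(Q, d) = 1/90 (R(Q, d) = 1/((-79 + 94)*6) = (⅙)/15 = (1/15)*(⅙) = 1/90)
U = -22951
30586/(-23594) + U/R(-141, w) = 30586/(-23594) - 22951/1/90 = 30586*(-1/23594) - 22951*90 = -15293/11797 - 2065590 = -24367780523/11797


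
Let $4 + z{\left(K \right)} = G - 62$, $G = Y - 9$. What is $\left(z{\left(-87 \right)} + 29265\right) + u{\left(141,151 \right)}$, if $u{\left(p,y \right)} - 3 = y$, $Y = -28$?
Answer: $29316$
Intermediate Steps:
$u{\left(p,y \right)} = 3 + y$
$G = -37$ ($G = -28 - 9 = -37$)
$z{\left(K \right)} = -103$ ($z{\left(K \right)} = -4 - 99 = -103$)
$\left(z{\left(-87 \right)} + 29265\right) + u{\left(141,151 \right)} = \left(-103 + 29265\right) + \left(3 + 151\right) = 29162 + 154 = 29316$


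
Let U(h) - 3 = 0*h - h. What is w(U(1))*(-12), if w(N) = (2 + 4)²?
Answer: -432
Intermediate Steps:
U(h) = 3 - h (U(h) = 3 + (0*h - h) = 3 + (0 - h) = 3 - h)
w(N) = 36 (w(N) = 6² = 36)
w(U(1))*(-12) = 36*(-12) = -432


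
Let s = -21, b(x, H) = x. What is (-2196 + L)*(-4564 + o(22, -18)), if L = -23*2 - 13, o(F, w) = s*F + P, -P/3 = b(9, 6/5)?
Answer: 11394515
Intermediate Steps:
P = -27 (P = -3*9 = -27)
o(F, w) = -27 - 21*F (o(F, w) = -21*F - 27 = -27 - 21*F)
L = -59 (L = -46 - 13 = -59)
(-2196 + L)*(-4564 + o(22, -18)) = (-2196 - 59)*(-4564 + (-27 - 21*22)) = -2255*(-4564 + (-27 - 462)) = -2255*(-4564 - 489) = -2255*(-5053) = 11394515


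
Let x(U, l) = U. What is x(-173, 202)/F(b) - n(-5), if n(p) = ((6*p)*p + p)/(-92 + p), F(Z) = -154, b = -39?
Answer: 39111/14938 ≈ 2.6182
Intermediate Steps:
n(p) = (p + 6*p²)/(-92 + p) (n(p) = (6*p² + p)/(-92 + p) = (p + 6*p²)/(-92 + p))
x(-173, 202)/F(b) - n(-5) = -173/(-154) - (-5)*(1 + 6*(-5))/(-92 - 5) = -173*(-1/154) - (-5)*(1 - 30)/(-97) = 173/154 - (-5)*(-1)*(-29)/97 = 173/154 - 1*(-145/97) = 173/154 + 145/97 = 39111/14938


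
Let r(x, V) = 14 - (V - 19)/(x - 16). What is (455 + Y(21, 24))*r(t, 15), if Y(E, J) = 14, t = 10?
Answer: 18760/3 ≈ 6253.3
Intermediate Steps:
r(x, V) = 14 - (-19 + V)/(-16 + x)
(455 + Y(21, 24))*r(t, 15) = (455 + 14)*((-205 - 1*15 + 14*10)/(-16 + 10)) = 469*((-205 - 15 + 140)/(-6)) = 469*(-⅙*(-80)) = 469*(40/3) = 18760/3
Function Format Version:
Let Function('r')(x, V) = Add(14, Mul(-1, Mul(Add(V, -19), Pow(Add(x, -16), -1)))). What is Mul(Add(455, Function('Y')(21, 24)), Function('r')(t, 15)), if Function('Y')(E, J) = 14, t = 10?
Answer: Rational(18760, 3) ≈ 6253.3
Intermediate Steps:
Function('r')(x, V) = Add(14, Mul(-1, Pow(Add(-16, x), -1), Add(-19, V))) (Function('r')(x, V) = Add(14, Mul(-1, Mul(Add(-19, V), Pow(Add(-16, x), -1)))) = Add(14, Mul(-1, Mul(Pow(Add(-16, x), -1), Add(-19, V)))) = Add(14, Mul(-1, Pow(Add(-16, x), -1), Add(-19, V))))
Mul(Add(455, Function('Y')(21, 24)), Function('r')(t, 15)) = Mul(Add(455, 14), Mul(Pow(Add(-16, 10), -1), Add(-205, Mul(-1, 15), Mul(14, 10)))) = Mul(469, Mul(Pow(-6, -1), Add(-205, -15, 140))) = Mul(469, Mul(Rational(-1, 6), -80)) = Mul(469, Rational(40, 3)) = Rational(18760, 3)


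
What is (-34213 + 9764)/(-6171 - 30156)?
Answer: 24449/36327 ≈ 0.67303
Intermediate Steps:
(-34213 + 9764)/(-6171 - 30156) = -24449/(-36327) = -24449*(-1/36327) = 24449/36327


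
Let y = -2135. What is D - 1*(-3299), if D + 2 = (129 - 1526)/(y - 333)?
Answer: 8138393/2468 ≈ 3297.6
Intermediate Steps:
D = -3539/2468 (D = -2 + (129 - 1526)/(-2135 - 333) = -2 - 1397/(-2468) = -2 - 1397*(-1/2468) = -2 + 1397/2468 = -3539/2468 ≈ -1.4340)
D - 1*(-3299) = -3539/2468 - 1*(-3299) = -3539/2468 + 3299 = 8138393/2468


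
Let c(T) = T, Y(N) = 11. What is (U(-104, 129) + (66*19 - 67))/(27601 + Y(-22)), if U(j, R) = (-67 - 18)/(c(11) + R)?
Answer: 3691/85904 ≈ 0.042967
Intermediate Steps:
U(j, R) = -85/(11 + R) (U(j, R) = (-67 - 18)/(11 + R) = -85/(11 + R))
(U(-104, 129) + (66*19 - 67))/(27601 + Y(-22)) = (-85/(11 + 129) + (66*19 - 67))/(27601 + 11) = (-85/140 + (1254 - 67))/27612 = (-85*1/140 + 1187)*(1/27612) = (-17/28 + 1187)*(1/27612) = (33219/28)*(1/27612) = 3691/85904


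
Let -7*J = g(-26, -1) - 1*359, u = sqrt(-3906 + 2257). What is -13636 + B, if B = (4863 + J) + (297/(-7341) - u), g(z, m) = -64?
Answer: -149238329/17129 - I*sqrt(1649) ≈ -8712.6 - 40.608*I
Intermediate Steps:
u = I*sqrt(1649) (u = sqrt(-1649) = I*sqrt(1649) ≈ 40.608*I)
J = 423/7 (J = -(-64 - 1*359)/7 = -(-64 - 359)/7 = -1/7*(-423) = 423/7 ≈ 60.429)
B = 84332715/17129 - I*sqrt(1649) (B = (4863 + 423/7) + (297/(-7341) - I*sqrt(1649)) = 34464/7 + (297*(-1/7341) - I*sqrt(1649)) = 34464/7 + (-99/2447 - I*sqrt(1649)) = 84332715/17129 - I*sqrt(1649) ≈ 4923.4 - 40.608*I)
-13636 + B = -13636 + (84332715/17129 - I*sqrt(1649)) = -149238329/17129 - I*sqrt(1649)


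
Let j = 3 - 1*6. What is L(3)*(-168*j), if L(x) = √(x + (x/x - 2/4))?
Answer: 252*√14 ≈ 942.90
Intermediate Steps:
j = -3 (j = 3 - 6 = -3)
L(x) = √(½ + x) (L(x) = √(x + (1 - 2*¼)) = √(x + (1 - ½)) = √(x + ½) = √(½ + x))
L(3)*(-168*j) = (√(2 + 4*3)/2)*(-168*(-3)) = (√(2 + 12)/2)*504 = (√14/2)*504 = 252*√14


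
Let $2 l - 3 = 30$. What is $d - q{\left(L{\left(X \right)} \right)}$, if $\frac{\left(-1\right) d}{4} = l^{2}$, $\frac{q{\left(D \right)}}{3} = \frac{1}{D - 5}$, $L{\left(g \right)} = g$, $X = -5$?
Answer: $- \frac{10887}{10} \approx -1088.7$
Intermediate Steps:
$l = \frac{33}{2}$ ($l = \frac{3}{2} + \frac{1}{2} \cdot 30 = \frac{3}{2} + 15 = \frac{33}{2} \approx 16.5$)
$q{\left(D \right)} = \frac{3}{-5 + D}$ ($q{\left(D \right)} = \frac{3}{D - 5} = \frac{3}{-5 + D}$)
$d = -1089$ ($d = - 4 \left(\frac{33}{2}\right)^{2} = \left(-4\right) \frac{1089}{4} = -1089$)
$d - q{\left(L{\left(X \right)} \right)} = -1089 - \frac{3}{-5 - 5} = -1089 - \frac{3}{-10} = -1089 - 3 \left(- \frac{1}{10}\right) = -1089 - - \frac{3}{10} = -1089 + \frac{3}{10} = - \frac{10887}{10}$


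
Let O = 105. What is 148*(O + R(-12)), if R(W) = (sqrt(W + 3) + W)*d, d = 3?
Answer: 10212 + 1332*I ≈ 10212.0 + 1332.0*I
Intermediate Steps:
R(W) = 3*W + 3*sqrt(3 + W) (R(W) = (sqrt(W + 3) + W)*3 = (sqrt(3 + W) + W)*3 = (W + sqrt(3 + W))*3 = 3*W + 3*sqrt(3 + W))
148*(O + R(-12)) = 148*(105 + (3*(-12) + 3*sqrt(3 - 12))) = 148*(105 + (-36 + 3*sqrt(-9))) = 148*(105 + (-36 + 3*(3*I))) = 148*(105 + (-36 + 9*I)) = 148*(69 + 9*I) = 10212 + 1332*I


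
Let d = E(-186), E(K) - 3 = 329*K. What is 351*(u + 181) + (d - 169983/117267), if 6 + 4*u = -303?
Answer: -3873907455/156356 ≈ -24776.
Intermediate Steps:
E(K) = 3 + 329*K
d = -61191 (d = 3 + 329*(-186) = 3 - 61194 = -61191)
u = -309/4 (u = -3/2 + (¼)*(-303) = -3/2 - 303/4 = -309/4 ≈ -77.250)
351*(u + 181) + (d - 169983/117267) = 351*(-309/4 + 181) + (-61191 - 169983/117267) = 351*(415/4) + (-61191 - 169983*1/117267) = 145665/4 + (-61191 - 56661/39089) = 145665/4 - 2391951660/39089 = -3873907455/156356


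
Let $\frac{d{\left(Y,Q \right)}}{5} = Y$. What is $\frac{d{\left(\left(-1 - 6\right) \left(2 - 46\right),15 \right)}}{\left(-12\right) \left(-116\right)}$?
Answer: $\frac{385}{348} \approx 1.1063$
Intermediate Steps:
$d{\left(Y,Q \right)} = 5 Y$
$\frac{d{\left(\left(-1 - 6\right) \left(2 - 46\right),15 \right)}}{\left(-12\right) \left(-116\right)} = \frac{5 \left(-1 - 6\right) \left(2 - 46\right)}{\left(-12\right) \left(-116\right)} = \frac{5 \left(\left(-7\right) \left(-44\right)\right)}{1392} = 5 \cdot 308 \cdot \frac{1}{1392} = 1540 \cdot \frac{1}{1392} = \frac{385}{348}$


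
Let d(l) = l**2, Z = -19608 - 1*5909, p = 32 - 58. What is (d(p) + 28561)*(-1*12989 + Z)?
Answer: -1125799922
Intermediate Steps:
p = -26
Z = -25517 (Z = -19608 - 5909 = -25517)
(d(p) + 28561)*(-1*12989 + Z) = ((-26)**2 + 28561)*(-1*12989 - 25517) = (676 + 28561)*(-12989 - 25517) = 29237*(-38506) = -1125799922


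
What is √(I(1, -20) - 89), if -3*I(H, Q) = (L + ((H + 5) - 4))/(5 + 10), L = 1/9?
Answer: 28*I*√230/45 ≈ 9.4365*I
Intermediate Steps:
L = ⅑ ≈ 0.11111
I(H, Q) = -2/81 - H/45 (I(H, Q) = -(⅑ + ((H + 5) - 4))/(3*(5 + 10)) = -(⅑ + ((5 + H) - 4))/(3*15) = -(⅑ + (1 + H))/(3*15) = -(10/9 + H)/(3*15) = -(2/27 + H/15)/3 = -2/81 - H/45)
√(I(1, -20) - 89) = √((-2/81 - 1/45*1) - 89) = √((-2/81 - 1/45) - 89) = √(-19/405 - 89) = √(-36064/405) = 28*I*√230/45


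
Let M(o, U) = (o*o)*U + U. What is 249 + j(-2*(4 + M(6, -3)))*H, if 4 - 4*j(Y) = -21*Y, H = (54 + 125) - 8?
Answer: 385077/2 ≈ 1.9254e+5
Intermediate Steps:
M(o, U) = U + U*o² (M(o, U) = o²*U + U = U*o² + U = U + U*o²)
H = 171 (H = 179 - 8 = 171)
j(Y) = 1 + 21*Y/4 (j(Y) = 1 - (-21)*Y/4 = 1 + 21*Y/4)
249 + j(-2*(4 + M(6, -3)))*H = 249 + (1 + 21*(-2*(4 - 3*(1 + 6²)))/4)*171 = 249 + (1 + 21*(-2*(4 - 3*(1 + 36)))/4)*171 = 249 + (1 + 21*(-2*(4 - 3*37))/4)*171 = 249 + (1 + 21*(-2*(4 - 111))/4)*171 = 249 + (1 + 21*(-2*(-107))/4)*171 = 249 + (1 + (21/4)*214)*171 = 249 + (1 + 2247/2)*171 = 249 + (2249/2)*171 = 249 + 384579/2 = 385077/2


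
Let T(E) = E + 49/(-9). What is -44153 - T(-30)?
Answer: -397058/9 ≈ -44118.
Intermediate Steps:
T(E) = -49/9 + E (T(E) = E + 49*(-⅑) = E - 49/9 = -49/9 + E)
-44153 - T(-30) = -44153 - (-49/9 - 30) = -44153 - 1*(-319/9) = -44153 + 319/9 = -397058/9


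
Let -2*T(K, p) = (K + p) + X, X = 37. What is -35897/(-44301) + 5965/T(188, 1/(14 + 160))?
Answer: -90555498373/1734428451 ≈ -52.211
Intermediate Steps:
T(K, p) = -37/2 - K/2 - p/2 (T(K, p) = -((K + p) + 37)/2 = -(37 + K + p)/2 = -37/2 - K/2 - p/2)
-35897/(-44301) + 5965/T(188, 1/(14 + 160)) = -35897/(-44301) + 5965/(-37/2 - 1/2*188 - 1/(2*(14 + 160))) = -35897*(-1/44301) + 5965/(-37/2 - 94 - 1/2/174) = 35897/44301 + 5965/(-37/2 - 94 - 1/2*1/174) = 35897/44301 + 5965/(-37/2 - 94 - 1/348) = 35897/44301 + 5965/(-39151/348) = 35897/44301 + 5965*(-348/39151) = 35897/44301 - 2075820/39151 = -90555498373/1734428451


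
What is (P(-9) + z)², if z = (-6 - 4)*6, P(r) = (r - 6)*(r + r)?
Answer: 44100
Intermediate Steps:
P(r) = 2*r*(-6 + r) (P(r) = (-6 + r)*(2*r) = 2*r*(-6 + r))
z = -60 (z = -10*6 = -60)
(P(-9) + z)² = (2*(-9)*(-6 - 9) - 60)² = (2*(-9)*(-15) - 60)² = (270 - 60)² = 210² = 44100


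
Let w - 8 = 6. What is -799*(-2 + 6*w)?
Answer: -65518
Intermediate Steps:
w = 14 (w = 8 + 6 = 14)
-799*(-2 + 6*w) = -799*(-2 + 6*14) = -799*(-2 + 84) = -799*82 = -65518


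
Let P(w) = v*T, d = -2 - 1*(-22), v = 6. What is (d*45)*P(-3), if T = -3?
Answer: -16200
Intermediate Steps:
d = 20 (d = -2 + 22 = 20)
P(w) = -18 (P(w) = 6*(-3) = -18)
(d*45)*P(-3) = (20*45)*(-18) = 900*(-18) = -16200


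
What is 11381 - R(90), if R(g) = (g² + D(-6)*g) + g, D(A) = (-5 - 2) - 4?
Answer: 4181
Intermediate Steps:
D(A) = -11 (D(A) = -7 - 4 = -11)
R(g) = g² - 10*g (R(g) = (g² - 11*g) + g = g² - 10*g)
11381 - R(90) = 11381 - 90*(-10 + 90) = 11381 - 90*80 = 11381 - 1*7200 = 11381 - 7200 = 4181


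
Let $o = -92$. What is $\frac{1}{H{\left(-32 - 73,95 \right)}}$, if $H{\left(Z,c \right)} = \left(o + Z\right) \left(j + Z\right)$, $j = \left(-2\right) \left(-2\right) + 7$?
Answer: $\frac{1}{18518} \approx 5.4002 \cdot 10^{-5}$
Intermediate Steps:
$j = 11$ ($j = 4 + 7 = 11$)
$H{\left(Z,c \right)} = \left(-92 + Z\right) \left(11 + Z\right)$
$\frac{1}{H{\left(-32 - 73,95 \right)}} = \frac{1}{-1012 + \left(-32 - 73\right)^{2} - 81 \left(-32 - 73\right)} = \frac{1}{-1012 + \left(-105\right)^{2} - -8505} = \frac{1}{-1012 + 11025 + 8505} = \frac{1}{18518}$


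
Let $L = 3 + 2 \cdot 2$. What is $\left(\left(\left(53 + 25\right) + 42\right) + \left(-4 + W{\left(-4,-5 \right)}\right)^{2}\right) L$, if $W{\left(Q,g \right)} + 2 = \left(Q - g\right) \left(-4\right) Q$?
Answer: $1540$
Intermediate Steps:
$L = 7$ ($L = 3 + 4 = 7$)
$W{\left(Q,g \right)} = -2 + Q \left(- 4 Q + 4 g\right)$ ($W{\left(Q,g \right)} = -2 + \left(Q - g\right) \left(-4\right) Q = -2 + \left(- 4 Q + 4 g\right) Q = -2 + Q \left(- 4 Q + 4 g\right)$)
$\left(\left(\left(53 + 25\right) + 42\right) + \left(-4 + W{\left(-4,-5 \right)}\right)^{2}\right) L = \left(\left(\left(53 + 25\right) + 42\right) + \left(-4 - \left(2 - 80 + 64\right)\right)^{2}\right) 7 = \left(\left(78 + 42\right) + \left(-4 - -14\right)^{2}\right) 7 = \left(120 + \left(-4 - -14\right)^{2}\right) 7 = \left(120 + \left(-4 + 14\right)^{2}\right) 7 = \left(120 + 10^{2}\right) 7 = \left(120 + 100\right) 7 = 220 \cdot 7 = 1540$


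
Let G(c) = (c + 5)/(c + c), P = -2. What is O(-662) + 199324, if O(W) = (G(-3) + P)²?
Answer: 1793965/9 ≈ 1.9933e+5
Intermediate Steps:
G(c) = (5 + c)/(2*c) (G(c) = (5 + c)/((2*c)) = (5 + c)*(1/(2*c)) = (5 + c)/(2*c))
O(W) = 49/9 (O(W) = ((½)*(5 - 3)/(-3) - 2)² = ((½)*(-⅓)*2 - 2)² = (-⅓ - 2)² = (-7/3)² = 49/9)
O(-662) + 199324 = 49/9 + 199324 = 1793965/9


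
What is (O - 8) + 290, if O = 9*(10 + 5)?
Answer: 417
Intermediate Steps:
O = 135 (O = 9*15 = 135)
(O - 8) + 290 = (135 - 8) + 290 = 127 + 290 = 417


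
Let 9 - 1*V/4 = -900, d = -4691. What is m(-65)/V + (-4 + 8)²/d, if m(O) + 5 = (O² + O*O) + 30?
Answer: 13232683/5685492 ≈ 2.3274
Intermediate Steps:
m(O) = 25 + 2*O² (m(O) = -5 + ((O² + O*O) + 30) = -5 + ((O² + O²) + 30) = -5 + (2*O² + 30) = -5 + (30 + 2*O²) = 25 + 2*O²)
V = 3636 (V = 36 - 4*(-900) = 36 + 3600 = 3636)
m(-65)/V + (-4 + 8)²/d = (25 + 2*(-65)²)/3636 + (-4 + 8)²/(-4691) = (25 + 2*4225)*(1/3636) + 4²*(-1/4691) = (25 + 8450)*(1/3636) + 16*(-1/4691) = 8475*(1/3636) - 16/4691 = 2825/1212 - 16/4691 = 13232683/5685492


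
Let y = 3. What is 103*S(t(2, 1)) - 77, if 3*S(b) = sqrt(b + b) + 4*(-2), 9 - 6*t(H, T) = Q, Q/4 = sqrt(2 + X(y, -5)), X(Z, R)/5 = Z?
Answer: -1055/3 + 103*sqrt(27 - 12*sqrt(17))/9 ≈ -351.67 + 54.258*I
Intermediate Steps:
X(Z, R) = 5*Z
Q = 4*sqrt(17) (Q = 4*sqrt(2 + 5*3) = 4*sqrt(2 + 15) = 4*sqrt(17) ≈ 16.492)
t(H, T) = 3/2 - 2*sqrt(17)/3
S(b) = -8/3 + sqrt(2)*sqrt(b)/3 (S(b) = (sqrt(b + b) + 4*(-2))/3 = (sqrt(2*b) - 8)/3 = (sqrt(2)*sqrt(b) - 8)/3 = (-8 + sqrt(2)*sqrt(b))/3 = -8/3 + sqrt(2)*sqrt(b)/3)
103*S(t(2, 1)) - 77 = 103*(-8/3 + sqrt(2)*sqrt(3/2 - 2*sqrt(17)/3)/3) - 77 = (-824/3 + 103*sqrt(2)*sqrt(3/2 - 2*sqrt(17)/3)/3) - 77 = -1055/3 + 103*sqrt(2)*sqrt(3/2 - 2*sqrt(17)/3)/3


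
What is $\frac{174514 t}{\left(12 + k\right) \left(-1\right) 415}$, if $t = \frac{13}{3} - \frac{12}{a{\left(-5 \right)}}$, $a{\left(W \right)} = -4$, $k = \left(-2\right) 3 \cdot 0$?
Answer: $- \frac{959827}{3735} \approx -256.98$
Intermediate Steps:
$k = 0$ ($k = \left(-6\right) 0 = 0$)
$t = \frac{22}{3}$ ($t = \frac{13}{3} - \frac{12}{-4} = 13 \cdot \frac{1}{3} - -3 = \frac{13}{3} + 3 = \frac{22}{3} \approx 7.3333$)
$\frac{174514 t}{\left(12 + k\right) \left(-1\right) 415} = \frac{174514 \cdot \frac{22}{3}}{\left(12 + 0\right) \left(-1\right) 415} = \frac{3839308}{3 \cdot 12 \left(-1\right) 415} = \frac{3839308}{3 \left(\left(-12\right) 415\right)} = \frac{3839308}{3 \left(-4980\right)} = \frac{3839308}{3} \left(- \frac{1}{4980}\right) = - \frac{959827}{3735}$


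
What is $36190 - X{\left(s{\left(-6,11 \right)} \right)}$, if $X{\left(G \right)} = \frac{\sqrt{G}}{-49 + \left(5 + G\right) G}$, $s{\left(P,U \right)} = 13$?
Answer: $36190 - \frac{\sqrt{13}}{185} \approx 36190.0$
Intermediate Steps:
$X{\left(G \right)} = \frac{\sqrt{G}}{-49 + G \left(5 + G\right)}$
$36190 - X{\left(s{\left(-6,11 \right)} \right)} = 36190 - \frac{\sqrt{13}}{-49 + 13^{2} + 5 \cdot 13} = 36190 - \frac{\sqrt{13}}{-49 + 169 + 65} = 36190 - \frac{\sqrt{13}}{185}$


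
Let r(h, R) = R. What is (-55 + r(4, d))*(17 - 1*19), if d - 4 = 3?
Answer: 96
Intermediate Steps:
d = 7 (d = 4 + 3 = 7)
(-55 + r(4, d))*(17 - 1*19) = (-55 + 7)*(17 - 1*19) = -48*(17 - 19) = -48*(-2) = 96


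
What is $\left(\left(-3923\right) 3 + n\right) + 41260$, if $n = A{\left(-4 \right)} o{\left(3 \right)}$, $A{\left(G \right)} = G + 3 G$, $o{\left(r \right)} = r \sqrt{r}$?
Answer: $29491 - 48 \sqrt{3} \approx 29408.0$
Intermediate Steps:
$o{\left(r \right)} = r^{\frac{3}{2}}$
$A{\left(G \right)} = 4 G$
$n = - 48 \sqrt{3}$ ($n = 4 \left(-4\right) 3^{\frac{3}{2}} = - 16 \cdot 3 \sqrt{3} = - 48 \sqrt{3} \approx -83.138$)
$\left(\left(-3923\right) 3 + n\right) + 41260 = \left(\left(-3923\right) 3 - 48 \sqrt{3}\right) + 41260 = \left(-11769 - 48 \sqrt{3}\right) + 41260 = 29491 - 48 \sqrt{3}$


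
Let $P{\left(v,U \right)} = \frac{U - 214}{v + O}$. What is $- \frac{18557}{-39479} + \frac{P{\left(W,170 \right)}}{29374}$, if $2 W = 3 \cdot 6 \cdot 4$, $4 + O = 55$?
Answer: $\frac{2155517345}{4585912941} \approx 0.47003$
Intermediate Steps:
$O = 51$ ($O = -4 + 55 = 51$)
$W = 36$ ($W = \frac{3 \cdot 6 \cdot 4}{2} = \frac{18 \cdot 4}{2} = \frac{1}{2} \cdot 72 = 36$)
$P{\left(v,U \right)} = \frac{-214 + U}{51 + v}$ ($P{\left(v,U \right)} = \frac{U - 214}{v + 51} = \frac{-214 + U}{51 + v}$)
$- \frac{18557}{-39479} + \frac{P{\left(W,170 \right)}}{29374} = - \frac{18557}{-39479} + \frac{\frac{1}{51 + 36} \left(-214 + 170\right)}{29374} = \left(-18557\right) \left(- \frac{1}{39479}\right) + \frac{1}{87} \left(-44\right) \frac{1}{29374} = \frac{1687}{3589} + \frac{1}{87} \left(-44\right) \frac{1}{29374} = \frac{1687}{3589} - \frac{22}{1277769} = \frac{2155517345}{4585912941}$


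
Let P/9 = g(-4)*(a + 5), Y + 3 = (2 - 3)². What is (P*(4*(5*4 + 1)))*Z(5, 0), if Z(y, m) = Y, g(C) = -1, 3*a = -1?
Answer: 7056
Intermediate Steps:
a = -⅓ (a = (⅓)*(-1) = -⅓ ≈ -0.33333)
Y = -2 (Y = -3 + (2 - 3)² = -3 + (-1)² = -3 + 1 = -2)
Z(y, m) = -2
P = -42 (P = 9*(-(-⅓ + 5)) = 9*(-1*14/3) = 9*(-14/3) = -42)
(P*(4*(5*4 + 1)))*Z(5, 0) = -168*(5*4 + 1)*(-2) = -168*(20 + 1)*(-2) = -168*21*(-2) = -42*84*(-2) = -3528*(-2) = 7056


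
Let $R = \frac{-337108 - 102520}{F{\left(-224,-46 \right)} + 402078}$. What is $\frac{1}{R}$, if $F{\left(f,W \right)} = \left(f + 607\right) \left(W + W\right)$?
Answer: $- \frac{26203}{31402} \approx -0.83444$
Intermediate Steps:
$F{\left(f,W \right)} = 2 W \left(607 + f\right)$ ($F{\left(f,W \right)} = \left(607 + f\right) 2 W = 2 W \left(607 + f\right)$)
$R = - \frac{31402}{26203}$ ($R = \frac{-337108 - 102520}{2 \left(-46\right) \left(607 - 224\right) + 402078} = - \frac{439628}{2 \left(-46\right) 383 + 402078} = - \frac{439628}{-35236 + 402078} = - \frac{439628}{366842} = \left(-439628\right) \frac{1}{366842} = - \frac{31402}{26203} \approx -1.1984$)
$\frac{1}{R} = \frac{1}{- \frac{31402}{26203}} = - \frac{26203}{31402}$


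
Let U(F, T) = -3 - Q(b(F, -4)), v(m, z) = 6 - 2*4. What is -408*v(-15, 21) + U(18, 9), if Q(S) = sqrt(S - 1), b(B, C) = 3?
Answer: 813 - sqrt(2) ≈ 811.59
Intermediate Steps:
v(m, z) = -2 (v(m, z) = 6 - 1*8 = 6 - 8 = -2)
Q(S) = sqrt(-1 + S)
U(F, T) = -3 - sqrt(2) (U(F, T) = -3 - sqrt(-1 + 3) = -3 - sqrt(2))
-408*v(-15, 21) + U(18, 9) = -408*(-2) + (-3 - sqrt(2)) = 816 + (-3 - sqrt(2)) = 813 - sqrt(2)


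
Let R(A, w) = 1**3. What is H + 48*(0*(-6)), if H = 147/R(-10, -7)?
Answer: 147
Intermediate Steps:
R(A, w) = 1
H = 147 (H = 147/1 = 147*1 = 147)
H + 48*(0*(-6)) = 147 + 48*(0*(-6)) = 147 + 48*0 = 147 + 0 = 147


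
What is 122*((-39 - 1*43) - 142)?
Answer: -27328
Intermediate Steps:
122*((-39 - 1*43) - 142) = 122*((-39 - 43) - 142) = 122*(-82 - 142) = 122*(-224) = -27328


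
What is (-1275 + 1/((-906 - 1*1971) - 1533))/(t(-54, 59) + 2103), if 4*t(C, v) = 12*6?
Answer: -5622751/9353610 ≈ -0.60113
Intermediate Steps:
t(C, v) = 18 (t(C, v) = (12*6)/4 = (1/4)*72 = 18)
(-1275 + 1/((-906 - 1*1971) - 1533))/(t(-54, 59) + 2103) = (-1275 + 1/((-906 - 1*1971) - 1533))/(18 + 2103) = (-1275 + 1/((-906 - 1971) - 1533))/2121 = (-1275 + 1/(-2877 - 1533))*(1/2121) = (-1275 + 1/(-4410))*(1/2121) = (-1275 - 1/4410)*(1/2121) = -5622751/4410*1/2121 = -5622751/9353610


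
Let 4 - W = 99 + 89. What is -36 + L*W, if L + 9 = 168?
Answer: -29292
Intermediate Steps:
L = 159 (L = -9 + 168 = 159)
W = -184 (W = 4 - (99 + 89) = 4 - 1*188 = 4 - 188 = -184)
-36 + L*W = -36 + 159*(-184) = -36 - 29256 = -29292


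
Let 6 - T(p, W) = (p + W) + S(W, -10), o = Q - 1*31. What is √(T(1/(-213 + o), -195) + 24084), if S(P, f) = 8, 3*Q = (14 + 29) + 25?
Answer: √2675908546/332 ≈ 155.81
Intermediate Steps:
Q = 68/3 (Q = ((14 + 29) + 25)/3 = (43 + 25)/3 = (⅓)*68 = 68/3 ≈ 22.667)
o = -25/3 (o = 68/3 - 1*31 = 68/3 - 31 = -25/3 ≈ -8.3333)
T(p, W) = -2 - W - p (T(p, W) = 6 - ((p + W) + 8) = 6 - ((W + p) + 8) = 6 - (8 + W + p) = 6 + (-8 - W - p) = -2 - W - p)
√(T(1/(-213 + o), -195) + 24084) = √((-2 - 1*(-195) - 1/(-213 - 25/3)) + 24084) = √((-2 + 195 - 1/(-664/3)) + 24084) = √((-2 + 195 - 1*(-3/664)) + 24084) = √((-2 + 195 + 3/664) + 24084) = √(128155/664 + 24084) = √(16119931/664) = √2675908546/332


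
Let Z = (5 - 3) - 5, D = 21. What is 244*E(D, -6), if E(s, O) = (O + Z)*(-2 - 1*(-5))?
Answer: -6588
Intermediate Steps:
Z = -3 (Z = 2 - 5 = -3)
E(s, O) = -9 + 3*O (E(s, O) = (O - 3)*(-2 - 1*(-5)) = (-3 + O)*(-2 + 5) = (-3 + O)*3 = -9 + 3*O)
244*E(D, -6) = 244*(-9 + 3*(-6)) = 244*(-9 - 18) = 244*(-27) = -6588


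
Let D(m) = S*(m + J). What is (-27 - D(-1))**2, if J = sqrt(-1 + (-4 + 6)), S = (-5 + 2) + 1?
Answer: 729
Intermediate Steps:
S = -2 (S = -3 + 1 = -2)
J = 1 (J = sqrt(-1 + 2) = sqrt(1) = 1)
D(m) = -2 - 2*m (D(m) = -2*(m + 1) = -2*(1 + m) = -2 - 2*m)
(-27 - D(-1))**2 = (-27 - (-2 - 2*(-1)))**2 = (-27 - (-2 + 2))**2 = (-27 - 1*0)**2 = (-27 + 0)**2 = (-27)**2 = 729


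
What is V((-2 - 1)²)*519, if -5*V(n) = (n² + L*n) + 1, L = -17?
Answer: 36849/5 ≈ 7369.8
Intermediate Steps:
V(n) = -⅕ - n²/5 + 17*n/5 (V(n) = -((n² - 17*n) + 1)/5 = -(1 + n² - 17*n)/5 = -⅕ - n²/5 + 17*n/5)
V((-2 - 1)²)*519 = (-⅕ - (-2 - 1)⁴/5 + 17*(-2 - 1)²/5)*519 = (-⅕ - ((-3)²)²/5 + (17/5)*(-3)²)*519 = (-⅕ - ⅕*9² + (17/5)*9)*519 = (-⅕ - ⅕*81 + 153/5)*519 = (-⅕ - 81/5 + 153/5)*519 = (71/5)*519 = 36849/5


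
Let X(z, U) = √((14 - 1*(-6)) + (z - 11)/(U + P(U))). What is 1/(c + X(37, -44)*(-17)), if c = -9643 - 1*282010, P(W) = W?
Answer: -12832732/3742704535433 + 578*√33/3742704535433 ≈ -3.4278e-6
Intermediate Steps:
X(z, U) = √(20 + (-11 + z)/(2*U)) (X(z, U) = √((14 - 1*(-6)) + (z - 11)/(U + U)) = √((14 + 6) + (-11 + z)/((2*U))) = √(20 + (-11 + z)*(1/(2*U))) = √(20 + (-11 + z)/(2*U)))
c = -291653 (c = -9643 - 282010 = -291653)
1/(c + X(37, -44)*(-17)) = 1/(-291653 + (√2*√((-11 + 37 + 40*(-44))/(-44))/2)*(-17)) = 1/(-291653 + (√2*√(-(-11 + 37 - 1760)/44)/2)*(-17)) = 1/(-291653 + (√2*√(-1/44*(-1734))/2)*(-17)) = 1/(-291653 + (√2*√(867/22)/2)*(-17)) = 1/(-291653 + (√2*(17*√66/22)/2)*(-17)) = 1/(-291653 + (17*√33/22)*(-17)) = 1/(-291653 - 289*√33/22)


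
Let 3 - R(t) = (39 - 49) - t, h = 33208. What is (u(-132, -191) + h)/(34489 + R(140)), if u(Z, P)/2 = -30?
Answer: 16574/17321 ≈ 0.95687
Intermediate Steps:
u(Z, P) = -60 (u(Z, P) = 2*(-30) = -60)
R(t) = 13 + t (R(t) = 3 - ((39 - 49) - t) = 3 - (-10 - t) = 3 + (10 + t) = 13 + t)
(u(-132, -191) + h)/(34489 + R(140)) = (-60 + 33208)/(34489 + (13 + 140)) = 33148/(34489 + 153) = 33148/34642 = 33148*(1/34642) = 16574/17321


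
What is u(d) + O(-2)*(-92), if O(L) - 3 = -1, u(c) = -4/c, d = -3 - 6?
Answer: -1652/9 ≈ -183.56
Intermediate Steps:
d = -9
O(L) = 2 (O(L) = 3 - 1 = 2)
u(d) + O(-2)*(-92) = -4/(-9) + 2*(-92) = -4*(-⅑) - 184 = 4/9 - 184 = -1652/9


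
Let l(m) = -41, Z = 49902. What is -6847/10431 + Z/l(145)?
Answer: -520808489/427671 ≈ -1217.8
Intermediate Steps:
-6847/10431 + Z/l(145) = -6847/10431 + 49902/(-41) = -6847*1/10431 + 49902*(-1/41) = -6847/10431 - 49902/41 = -520808489/427671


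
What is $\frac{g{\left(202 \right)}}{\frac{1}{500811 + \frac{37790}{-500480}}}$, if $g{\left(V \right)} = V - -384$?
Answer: $\frac{7343923448657}{25024} \approx 2.9348 \cdot 10^{8}$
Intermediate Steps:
$g{\left(V \right)} = 384 + V$ ($g{\left(V \right)} = V + 384 = 384 + V$)
$\frac{g{\left(202 \right)}}{\frac{1}{500811 + \frac{37790}{-500480}}} = \frac{384 + 202}{\frac{1}{500811 + \frac{37790}{-500480}}} = \frac{586}{\frac{1}{500811 + 37790 \left(- \frac{1}{500480}\right)}} = \frac{586}{\frac{1}{500811 - \frac{3779}{50048}}} = \frac{586}{\frac{1}{\frac{25064585149}{50048}}} = \frac{586}{\frac{50048}{25064585149}} = 586 \cdot \frac{25064585149}{50048} = \frac{7343923448657}{25024}$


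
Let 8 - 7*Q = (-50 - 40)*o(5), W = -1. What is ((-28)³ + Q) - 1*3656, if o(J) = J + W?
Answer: -178888/7 ≈ -25555.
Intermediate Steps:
o(J) = -1 + J (o(J) = J - 1 = -1 + J)
Q = 368/7 (Q = 8/7 - (-50 - 40)*(-1 + 5)/7 = 8/7 - (-90)*4/7 = 8/7 - ⅐*(-360) = 8/7 + 360/7 = 368/7 ≈ 52.571)
((-28)³ + Q) - 1*3656 = ((-28)³ + 368/7) - 1*3656 = (-21952 + 368/7) - 3656 = -153296/7 - 3656 = -178888/7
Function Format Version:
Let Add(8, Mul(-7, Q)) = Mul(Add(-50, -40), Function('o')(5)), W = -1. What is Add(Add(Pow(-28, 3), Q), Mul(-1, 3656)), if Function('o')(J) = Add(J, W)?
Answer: Rational(-178888, 7) ≈ -25555.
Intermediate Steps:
Function('o')(J) = Add(-1, J) (Function('o')(J) = Add(J, -1) = Add(-1, J))
Q = Rational(368, 7) (Q = Add(Rational(8, 7), Mul(Rational(-1, 7), Mul(Add(-50, -40), Add(-1, 5)))) = Add(Rational(8, 7), Mul(Rational(-1, 7), Mul(-90, 4))) = Add(Rational(8, 7), Mul(Rational(-1, 7), -360)) = Add(Rational(8, 7), Rational(360, 7)) = Rational(368, 7) ≈ 52.571)
Add(Add(Pow(-28, 3), Q), Mul(-1, 3656)) = Add(Add(Pow(-28, 3), Rational(368, 7)), Mul(-1, 3656)) = Add(Add(-21952, Rational(368, 7)), -3656) = Add(Rational(-153296, 7), -3656) = Rational(-178888, 7)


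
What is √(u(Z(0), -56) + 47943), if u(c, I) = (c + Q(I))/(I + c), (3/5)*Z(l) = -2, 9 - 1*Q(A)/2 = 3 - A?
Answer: √379770298/89 ≈ 218.96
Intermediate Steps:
Q(A) = 12 + 2*A (Q(A) = 18 - 2*(3 - A) = 18 + (-6 + 2*A) = 12 + 2*A)
Z(l) = -10/3 (Z(l) = (5/3)*(-2) = -10/3)
u(c, I) = (12 + c + 2*I)/(I + c) (u(c, I) = (c + (12 + 2*I))/(I + c) = (12 + c + 2*I)/(I + c))
√(u(Z(0), -56) + 47943) = √((12 - 10/3 + 2*(-56))/(-56 - 10/3) + 47943) = √((12 - 10/3 - 112)/(-178/3) + 47943) = √(-3/178*(-310/3) + 47943) = √(155/89 + 47943) = √(4267082/89) = √379770298/89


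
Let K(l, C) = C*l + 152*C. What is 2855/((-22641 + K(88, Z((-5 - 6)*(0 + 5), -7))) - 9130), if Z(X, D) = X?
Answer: -2855/44971 ≈ -0.063485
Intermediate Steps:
K(l, C) = 152*C + C*l
2855/((-22641 + K(88, Z((-5 - 6)*(0 + 5), -7))) - 9130) = 2855/((-22641 + ((-5 - 6)*(0 + 5))*(152 + 88)) - 9130) = 2855/((-22641 - 11*5*240) - 9130) = 2855/((-22641 - 55*240) - 9130) = 2855/((-22641 - 13200) - 9130) = 2855/(-35841 - 9130) = 2855/(-44971) = 2855*(-1/44971) = -2855/44971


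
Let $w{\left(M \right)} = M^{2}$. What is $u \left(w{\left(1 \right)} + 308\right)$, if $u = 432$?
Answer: $133488$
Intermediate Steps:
$u \left(w{\left(1 \right)} + 308\right) = 432 \left(1^{2} + 308\right) = 432 \left(1 + 308\right) = 432 \cdot 309 = 133488$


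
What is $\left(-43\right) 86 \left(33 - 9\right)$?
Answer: $-88752$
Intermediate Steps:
$\left(-43\right) 86 \left(33 - 9\right) = - 3698 \left(33 - 9\right) = \left(-3698\right) 24 = -88752$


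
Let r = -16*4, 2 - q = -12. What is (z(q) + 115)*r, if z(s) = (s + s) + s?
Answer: -10048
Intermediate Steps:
q = 14 (q = 2 - 1*(-12) = 2 + 12 = 14)
z(s) = 3*s (z(s) = 2*s + s = 3*s)
r = -64
(z(q) + 115)*r = (3*14 + 115)*(-64) = (42 + 115)*(-64) = 157*(-64) = -10048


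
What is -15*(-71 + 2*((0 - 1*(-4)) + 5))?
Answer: 795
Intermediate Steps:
-15*(-71 + 2*((0 - 1*(-4)) + 5)) = -15*(-71 + 2*((0 + 4) + 5)) = -15*(-71 + 2*(4 + 5)) = -15*(-71 + 2*9) = -15*(-71 + 18) = -15*(-53) = 795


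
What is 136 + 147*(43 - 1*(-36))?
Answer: 11749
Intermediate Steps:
136 + 147*(43 - 1*(-36)) = 136 + 147*(43 + 36) = 136 + 147*79 = 136 + 11613 = 11749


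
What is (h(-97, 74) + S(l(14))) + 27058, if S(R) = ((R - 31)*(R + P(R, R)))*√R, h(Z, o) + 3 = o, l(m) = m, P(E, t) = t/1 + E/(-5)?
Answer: 27129 - 2142*√14/5 ≈ 25526.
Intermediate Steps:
P(E, t) = t - E/5 (P(E, t) = t*1 + E*(-⅕) = t - E/5)
h(Z, o) = -3 + o
S(R) = 9*R^(3/2)*(-31 + R)/5 (S(R) = ((R - 31)*(R + (R - R/5)))*√R = ((-31 + R)*(R + 4*R/5))*√R = ((-31 + R)*(9*R/5))*√R = (9*R*(-31 + R)/5)*√R = 9*R^(3/2)*(-31 + R)/5)
(h(-97, 74) + S(l(14))) + 27058 = ((-3 + 74) + 9*14^(3/2)*(-31 + 14)/5) + 27058 = (71 + (9/5)*(14*√14)*(-17)) + 27058 = (71 - 2142*√14/5) + 27058 = 27129 - 2142*√14/5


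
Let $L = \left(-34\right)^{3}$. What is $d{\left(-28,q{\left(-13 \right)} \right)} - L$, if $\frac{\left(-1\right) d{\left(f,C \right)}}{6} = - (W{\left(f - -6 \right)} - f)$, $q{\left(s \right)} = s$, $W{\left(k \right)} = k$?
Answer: $39340$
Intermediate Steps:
$d{\left(f,C \right)} = 36$ ($d{\left(f,C \right)} = - 6 \left(- (\left(f - -6\right) - f)\right) = - 6 \left(- (\left(f + 6\right) - f)\right) = - 6 \left(- (\left(6 + f\right) - f)\right) = - 6 \left(\left(-1\right) 6\right) = \left(-6\right) \left(-6\right) = 36$)
$L = -39304$
$d{\left(-28,q{\left(-13 \right)} \right)} - L = 36 - -39304 = 36 + 39304 = 39340$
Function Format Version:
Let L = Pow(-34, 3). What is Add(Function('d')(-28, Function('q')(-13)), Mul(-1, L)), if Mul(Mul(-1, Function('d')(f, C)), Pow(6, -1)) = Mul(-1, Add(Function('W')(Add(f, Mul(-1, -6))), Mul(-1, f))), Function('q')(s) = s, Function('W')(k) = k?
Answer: 39340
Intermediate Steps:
Function('d')(f, C) = 36 (Function('d')(f, C) = Mul(-6, Mul(-1, Add(Add(f, Mul(-1, -6)), Mul(-1, f)))) = Mul(-6, Mul(-1, Add(Add(f, 6), Mul(-1, f)))) = Mul(-6, Mul(-1, Add(Add(6, f), Mul(-1, f)))) = Mul(-6, Mul(-1, 6)) = Mul(-6, -6) = 36)
L = -39304
Add(Function('d')(-28, Function('q')(-13)), Mul(-1, L)) = Add(36, Mul(-1, -39304)) = Add(36, 39304) = 39340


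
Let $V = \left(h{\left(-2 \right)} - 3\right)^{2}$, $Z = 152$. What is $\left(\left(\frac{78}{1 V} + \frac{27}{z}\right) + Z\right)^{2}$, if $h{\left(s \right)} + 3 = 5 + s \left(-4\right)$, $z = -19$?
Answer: $\frac{20070672241}{866761} \approx 23156.0$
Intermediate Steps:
$h{\left(s \right)} = 2 - 4 s$ ($h{\left(s \right)} = -3 + \left(5 + s \left(-4\right)\right) = -3 - \left(-5 + 4 s\right) = 2 - 4 s$)
$V = 49$ ($V = \left(\left(2 - -8\right) - 3\right)^{2} = \left(\left(2 + 8\right) - 3\right)^{2} = \left(10 - 3\right)^{2} = 7^{2} = 49$)
$\left(\left(\frac{78}{1 V} + \frac{27}{z}\right) + Z\right)^{2} = \left(\left(\frac{78}{1 \cdot 49} + \frac{27}{-19}\right) + 152\right)^{2} = \left(\left(\frac{78}{49} + 27 \left(- \frac{1}{19}\right)\right) + 152\right)^{2} = \left(\left(78 \cdot \frac{1}{49} - \frac{27}{19}\right) + 152\right)^{2} = \left(\left(\frac{78}{49} - \frac{27}{19}\right) + 152\right)^{2} = \left(\frac{159}{931} + 152\right)^{2} = \left(\frac{141671}{931}\right)^{2} = \frac{20070672241}{866761}$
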